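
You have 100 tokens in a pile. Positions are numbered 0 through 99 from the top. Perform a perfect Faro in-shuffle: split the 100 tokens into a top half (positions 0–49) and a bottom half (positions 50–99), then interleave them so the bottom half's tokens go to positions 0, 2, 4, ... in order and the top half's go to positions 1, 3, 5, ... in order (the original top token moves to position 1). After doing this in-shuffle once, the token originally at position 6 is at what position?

13

Track the token's position through each in-shuffle:
6 → 13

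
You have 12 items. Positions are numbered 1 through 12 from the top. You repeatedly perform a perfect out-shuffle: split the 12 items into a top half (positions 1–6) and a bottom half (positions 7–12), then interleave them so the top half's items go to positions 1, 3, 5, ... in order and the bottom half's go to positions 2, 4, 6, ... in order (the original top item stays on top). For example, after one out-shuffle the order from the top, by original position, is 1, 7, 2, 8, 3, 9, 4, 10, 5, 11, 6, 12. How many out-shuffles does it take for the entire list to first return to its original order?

The out-shuffle permutes the 12 positions with cycle lengths [1, 1, 10].
Every item is home exactly when every cycle has completed a whole number of laps, i.e. after lcm(1, 10) = 10 out-shuffles.

10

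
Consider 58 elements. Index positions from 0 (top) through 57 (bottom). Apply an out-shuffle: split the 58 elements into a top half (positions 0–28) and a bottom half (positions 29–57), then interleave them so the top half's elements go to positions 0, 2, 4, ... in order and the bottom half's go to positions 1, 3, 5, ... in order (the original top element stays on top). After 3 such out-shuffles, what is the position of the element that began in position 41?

Track the element's position through each out-shuffle:
41 → 25 → 50 → 43

43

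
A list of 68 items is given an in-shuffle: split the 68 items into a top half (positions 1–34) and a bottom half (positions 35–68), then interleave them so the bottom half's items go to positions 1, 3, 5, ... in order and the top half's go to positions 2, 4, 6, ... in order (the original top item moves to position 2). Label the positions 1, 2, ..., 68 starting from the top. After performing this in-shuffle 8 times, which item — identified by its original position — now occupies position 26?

47

Work backwards from position 26, undoing one in-shuffle at a time:
26 ← 13 ← 41 ← 55 ← 62 ← 31 ← 50 ← 25 ← 47
So the item now at position 26 started at position 47.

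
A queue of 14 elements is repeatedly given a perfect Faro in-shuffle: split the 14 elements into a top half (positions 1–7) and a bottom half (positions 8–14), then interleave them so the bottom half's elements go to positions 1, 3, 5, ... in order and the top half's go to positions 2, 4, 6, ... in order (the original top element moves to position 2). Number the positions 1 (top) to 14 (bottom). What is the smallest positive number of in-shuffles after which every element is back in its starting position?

4

The in-shuffle permutes the 14 positions with cycle lengths [2, 4, 4, 4].
Every element is home exactly when every cycle has completed a whole number of laps, i.e. after lcm(2, 4) = 4 in-shuffles.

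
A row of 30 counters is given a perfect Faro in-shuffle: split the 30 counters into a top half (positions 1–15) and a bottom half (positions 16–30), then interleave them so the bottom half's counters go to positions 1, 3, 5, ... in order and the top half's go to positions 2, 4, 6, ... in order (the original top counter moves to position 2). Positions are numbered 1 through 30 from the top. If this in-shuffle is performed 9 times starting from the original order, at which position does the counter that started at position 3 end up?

17

Track the counter's position through each in-shuffle:
3 → 6 → 12 → 24 → 17 → 3 → 6 → 12 → 24 → 17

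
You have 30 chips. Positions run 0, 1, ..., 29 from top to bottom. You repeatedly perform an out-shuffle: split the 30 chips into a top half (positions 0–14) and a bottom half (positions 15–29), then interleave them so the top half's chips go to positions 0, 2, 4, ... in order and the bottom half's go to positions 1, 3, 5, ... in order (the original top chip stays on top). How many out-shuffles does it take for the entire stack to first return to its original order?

28

The out-shuffle permutes the 30 positions with cycle lengths [1, 1, 28].
Every chip is home exactly when every cycle has completed a whole number of laps, i.e. after lcm(1, 28) = 28 out-shuffles.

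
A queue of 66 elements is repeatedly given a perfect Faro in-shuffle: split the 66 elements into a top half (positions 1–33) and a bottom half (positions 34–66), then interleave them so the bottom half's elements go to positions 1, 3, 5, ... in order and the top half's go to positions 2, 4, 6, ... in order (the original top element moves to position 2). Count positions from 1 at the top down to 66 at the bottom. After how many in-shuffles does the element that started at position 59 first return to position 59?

66

Follow position 59 under repeated in-shuffles:
59 → 51 → 35 → 3 → 6 → 12 → 24 → 48 → ... → 59 (length 66)
It first returns after 66 in-shuffles.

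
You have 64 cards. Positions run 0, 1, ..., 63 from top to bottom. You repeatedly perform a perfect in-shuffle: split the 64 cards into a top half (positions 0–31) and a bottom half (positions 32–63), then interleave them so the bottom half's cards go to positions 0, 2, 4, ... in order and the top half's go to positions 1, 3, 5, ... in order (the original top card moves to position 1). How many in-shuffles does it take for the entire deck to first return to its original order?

12

The in-shuffle permutes the 64 positions with cycle lengths [4, 12, 12, 12, 12, 12].
Every card is home exactly when every cycle has completed a whole number of laps, i.e. after lcm(4, 12) = 12 in-shuffles.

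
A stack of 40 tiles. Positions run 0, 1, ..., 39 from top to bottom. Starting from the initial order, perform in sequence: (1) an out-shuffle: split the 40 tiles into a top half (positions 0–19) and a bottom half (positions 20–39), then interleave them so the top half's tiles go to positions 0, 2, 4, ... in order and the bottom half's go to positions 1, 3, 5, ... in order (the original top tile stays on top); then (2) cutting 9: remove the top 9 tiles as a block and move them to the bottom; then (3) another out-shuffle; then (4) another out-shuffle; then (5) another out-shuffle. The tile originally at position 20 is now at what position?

Track the tile from position 20 forward through each operation:
  after op 1 (out-shuffle): 20 → 1
  after op 2 (cut 9): 1 → 32
  after op 3 (out-shuffle): 32 → 25
  after op 4 (out-shuffle): 25 → 11
  after op 5 (out-shuffle): 11 → 22

22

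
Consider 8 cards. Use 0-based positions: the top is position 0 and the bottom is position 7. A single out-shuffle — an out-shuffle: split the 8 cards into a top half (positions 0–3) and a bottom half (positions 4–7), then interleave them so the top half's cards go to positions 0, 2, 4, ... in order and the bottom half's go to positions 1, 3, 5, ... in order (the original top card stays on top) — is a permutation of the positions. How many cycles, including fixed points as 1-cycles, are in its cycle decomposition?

Trace each unvisited position around until it returns:
(0) (1 2 4) (3 6 5) (7)
4 cycles in total.

4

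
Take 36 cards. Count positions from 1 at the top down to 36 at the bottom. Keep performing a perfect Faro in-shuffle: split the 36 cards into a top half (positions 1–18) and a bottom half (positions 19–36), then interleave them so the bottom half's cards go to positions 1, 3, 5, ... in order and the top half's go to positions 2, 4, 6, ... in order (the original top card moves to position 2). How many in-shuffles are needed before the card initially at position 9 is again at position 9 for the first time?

36

Follow position 9 under repeated in-shuffles:
9 → 18 → 36 → 35 → 33 → 29 → 21 → 5 → ... → 9 (length 36)
It first returns after 36 in-shuffles.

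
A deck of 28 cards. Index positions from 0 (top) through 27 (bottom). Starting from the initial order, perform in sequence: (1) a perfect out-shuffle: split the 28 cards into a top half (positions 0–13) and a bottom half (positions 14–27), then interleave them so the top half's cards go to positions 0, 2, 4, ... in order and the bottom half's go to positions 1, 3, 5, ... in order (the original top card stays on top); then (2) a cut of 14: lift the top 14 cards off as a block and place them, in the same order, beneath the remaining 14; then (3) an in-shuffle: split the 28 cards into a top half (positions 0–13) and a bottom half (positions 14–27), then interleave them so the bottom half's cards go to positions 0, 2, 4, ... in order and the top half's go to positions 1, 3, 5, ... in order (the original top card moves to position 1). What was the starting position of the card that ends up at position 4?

Undo the operations in reverse order, starting from position 4:
  undo op 3 (in-shuffle, from bottom half): 4 ← 16
  undo op 2 (cut 14): 16 ← 2
  undo op 1 (out-shuffle, from top half): 2 ← 1
So the card at position 4 came from original position 1.

1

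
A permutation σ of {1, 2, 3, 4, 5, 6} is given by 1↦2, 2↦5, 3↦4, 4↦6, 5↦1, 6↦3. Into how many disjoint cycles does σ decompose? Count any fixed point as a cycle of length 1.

2

Cycle decomposition: (1 2 5) (3 4 6).
2 cycles.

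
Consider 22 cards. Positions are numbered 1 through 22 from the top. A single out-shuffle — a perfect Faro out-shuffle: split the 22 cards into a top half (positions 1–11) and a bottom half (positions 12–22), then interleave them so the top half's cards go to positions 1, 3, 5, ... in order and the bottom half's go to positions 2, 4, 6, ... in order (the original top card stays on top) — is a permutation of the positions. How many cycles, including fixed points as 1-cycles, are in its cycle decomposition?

7

Trace each unvisited position around until it returns:
(1) (2 3 5 9 17 12) (4 7 13) (6 11 21 20 18 14) (8 15) (10 19 16) (22)
7 cycles in total.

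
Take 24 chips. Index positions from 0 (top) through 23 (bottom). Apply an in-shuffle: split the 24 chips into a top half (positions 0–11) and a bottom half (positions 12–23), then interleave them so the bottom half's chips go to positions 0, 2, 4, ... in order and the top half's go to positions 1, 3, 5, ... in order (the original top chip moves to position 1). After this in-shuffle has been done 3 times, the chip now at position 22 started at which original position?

5

Work backwards from position 22, undoing one in-shuffle at a time:
22 ← 23 ← 11 ← 5
So the chip now at position 22 started at position 5.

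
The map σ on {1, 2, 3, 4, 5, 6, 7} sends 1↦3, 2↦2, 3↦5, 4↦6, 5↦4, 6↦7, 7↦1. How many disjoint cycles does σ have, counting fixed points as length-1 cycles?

Cycle decomposition: (1 3 5 4 6 7) (2).
2 cycles.

2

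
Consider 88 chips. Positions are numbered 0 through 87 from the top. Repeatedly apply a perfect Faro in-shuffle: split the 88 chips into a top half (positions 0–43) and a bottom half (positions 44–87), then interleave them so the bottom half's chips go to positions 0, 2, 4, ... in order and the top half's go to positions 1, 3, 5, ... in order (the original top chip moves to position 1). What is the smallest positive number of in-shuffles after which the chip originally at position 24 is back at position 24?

11

Follow position 24 under repeated in-shuffles:
24 → 49 → 10 → 21 → 43 → 87 → 86 → 84 → 80 → 72 → 56 → 24
It first returns after 11 in-shuffles.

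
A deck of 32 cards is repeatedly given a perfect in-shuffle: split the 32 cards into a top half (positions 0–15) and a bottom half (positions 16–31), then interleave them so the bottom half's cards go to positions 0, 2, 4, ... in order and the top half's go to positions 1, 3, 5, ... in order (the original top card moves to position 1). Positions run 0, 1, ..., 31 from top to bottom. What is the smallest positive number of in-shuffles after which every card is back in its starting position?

10

The in-shuffle permutes the 32 positions with cycle lengths [2, 10, 10, 10].
Every card is home exactly when every cycle has completed a whole number of laps, i.e. after lcm(2, 10) = 10 in-shuffles.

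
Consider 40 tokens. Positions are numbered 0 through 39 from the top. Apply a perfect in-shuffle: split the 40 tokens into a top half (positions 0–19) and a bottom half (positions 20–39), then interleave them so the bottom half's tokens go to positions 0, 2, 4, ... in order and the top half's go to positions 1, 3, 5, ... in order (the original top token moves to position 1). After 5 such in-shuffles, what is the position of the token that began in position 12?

Track the token's position through each in-shuffle:
12 → 25 → 10 → 21 → 2 → 5

5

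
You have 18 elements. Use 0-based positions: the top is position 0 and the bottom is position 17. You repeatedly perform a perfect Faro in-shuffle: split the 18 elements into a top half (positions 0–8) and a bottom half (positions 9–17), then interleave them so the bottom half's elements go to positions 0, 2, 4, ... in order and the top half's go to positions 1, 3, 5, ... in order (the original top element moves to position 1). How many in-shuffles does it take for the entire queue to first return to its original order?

18

The in-shuffle permutes the 18 positions with cycle lengths [18].
Every element is home exactly when every cycle has completed a whole number of laps, i.e. after lcm(18) = 18 in-shuffles.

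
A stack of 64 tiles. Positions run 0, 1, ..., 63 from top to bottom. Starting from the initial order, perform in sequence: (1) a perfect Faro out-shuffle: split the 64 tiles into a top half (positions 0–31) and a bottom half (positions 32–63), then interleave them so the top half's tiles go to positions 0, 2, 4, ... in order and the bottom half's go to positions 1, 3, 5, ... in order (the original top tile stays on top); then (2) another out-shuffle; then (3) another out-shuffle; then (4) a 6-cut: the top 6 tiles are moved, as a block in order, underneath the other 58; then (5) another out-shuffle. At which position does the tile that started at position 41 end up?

14

Track the tile from position 41 forward through each operation:
  after op 1 (out-shuffle): 41 → 19
  after op 2 (out-shuffle): 19 → 38
  after op 3 (out-shuffle): 38 → 13
  after op 4 (cut 6): 13 → 7
  after op 5 (out-shuffle): 7 → 14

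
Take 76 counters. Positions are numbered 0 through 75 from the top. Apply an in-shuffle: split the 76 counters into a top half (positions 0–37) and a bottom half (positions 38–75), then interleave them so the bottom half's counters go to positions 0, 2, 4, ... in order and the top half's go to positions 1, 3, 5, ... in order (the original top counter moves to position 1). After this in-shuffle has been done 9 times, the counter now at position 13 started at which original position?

Work backwards from position 13, undoing one in-shuffle at a time:
13 ← 6 ← 41 ← 20 ← 48 ← 62 ← 69 ← 34 ← 55 ← 27
So the counter now at position 13 started at position 27.

27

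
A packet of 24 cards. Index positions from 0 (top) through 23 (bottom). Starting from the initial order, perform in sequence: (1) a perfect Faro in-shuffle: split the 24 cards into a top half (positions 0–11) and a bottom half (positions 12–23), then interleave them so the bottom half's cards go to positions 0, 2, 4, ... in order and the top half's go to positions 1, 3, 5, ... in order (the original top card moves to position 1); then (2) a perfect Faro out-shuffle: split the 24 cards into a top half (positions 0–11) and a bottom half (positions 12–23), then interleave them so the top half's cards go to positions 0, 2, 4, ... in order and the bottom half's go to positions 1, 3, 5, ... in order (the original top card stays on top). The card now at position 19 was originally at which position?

10

Undo the operations in reverse order, starting from position 19:
  undo op 2 (out-shuffle, from bottom half): 19 ← 21
  undo op 1 (in-shuffle, from top half): 21 ← 10
So the card at position 19 came from original position 10.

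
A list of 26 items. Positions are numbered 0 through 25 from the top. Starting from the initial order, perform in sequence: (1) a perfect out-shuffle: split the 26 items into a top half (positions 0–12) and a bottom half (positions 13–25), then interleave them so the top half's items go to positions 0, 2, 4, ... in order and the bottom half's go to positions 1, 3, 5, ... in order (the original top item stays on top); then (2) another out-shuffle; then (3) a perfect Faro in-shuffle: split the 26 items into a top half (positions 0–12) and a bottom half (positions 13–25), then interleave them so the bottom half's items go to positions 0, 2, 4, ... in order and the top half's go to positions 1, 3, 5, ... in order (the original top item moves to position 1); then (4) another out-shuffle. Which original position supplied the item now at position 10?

13

Undo the operations in reverse order, starting from position 10:
  undo op 4 (out-shuffle, from top half): 10 ← 5
  undo op 3 (in-shuffle, from top half): 5 ← 2
  undo op 2 (out-shuffle, from top half): 2 ← 1
  undo op 1 (out-shuffle, from bottom half): 1 ← 13
So the item at position 10 came from original position 13.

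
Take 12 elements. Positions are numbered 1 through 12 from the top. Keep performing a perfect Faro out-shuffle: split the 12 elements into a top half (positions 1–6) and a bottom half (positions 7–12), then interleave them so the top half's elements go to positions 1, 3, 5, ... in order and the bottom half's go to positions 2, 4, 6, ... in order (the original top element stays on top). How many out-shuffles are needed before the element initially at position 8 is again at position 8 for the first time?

10

Follow position 8 under repeated out-shuffles:
8 → 4 → 7 → 2 → 3 → 5 → 9 → 6 → 11 → 10 → 8
It first returns after 10 out-shuffles.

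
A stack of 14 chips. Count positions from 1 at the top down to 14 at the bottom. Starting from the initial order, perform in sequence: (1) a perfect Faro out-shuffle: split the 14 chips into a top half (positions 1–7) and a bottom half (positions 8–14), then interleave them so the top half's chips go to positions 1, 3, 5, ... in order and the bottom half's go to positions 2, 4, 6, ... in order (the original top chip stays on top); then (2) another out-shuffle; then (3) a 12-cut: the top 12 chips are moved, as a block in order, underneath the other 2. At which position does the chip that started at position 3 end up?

Track the chip from position 3 forward through each operation:
  after op 1 (out-shuffle): 3 → 5
  after op 2 (out-shuffle): 5 → 9
  after op 3 (cut 12): 9 → 11

11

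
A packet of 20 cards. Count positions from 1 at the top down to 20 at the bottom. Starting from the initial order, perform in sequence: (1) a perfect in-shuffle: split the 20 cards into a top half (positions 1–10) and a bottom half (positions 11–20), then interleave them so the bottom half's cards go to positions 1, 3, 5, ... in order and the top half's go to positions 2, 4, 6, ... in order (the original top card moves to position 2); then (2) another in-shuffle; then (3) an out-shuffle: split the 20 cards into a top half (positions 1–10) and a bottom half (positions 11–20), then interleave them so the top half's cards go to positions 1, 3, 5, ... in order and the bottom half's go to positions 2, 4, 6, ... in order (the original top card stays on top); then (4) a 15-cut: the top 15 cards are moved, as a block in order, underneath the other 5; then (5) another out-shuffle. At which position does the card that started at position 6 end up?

Track the card from position 6 forward through each operation:
  after op 1 (in-shuffle): 6 → 12
  after op 2 (in-shuffle): 12 → 3
  after op 3 (out-shuffle): 3 → 5
  after op 4 (cut 15): 5 → 10
  after op 5 (out-shuffle): 10 → 19

19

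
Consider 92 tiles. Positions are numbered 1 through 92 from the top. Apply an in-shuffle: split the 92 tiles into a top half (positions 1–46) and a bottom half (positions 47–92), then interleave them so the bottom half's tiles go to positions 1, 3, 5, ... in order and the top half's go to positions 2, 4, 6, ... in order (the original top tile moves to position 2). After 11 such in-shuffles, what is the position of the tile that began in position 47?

1

Track the tile's position through each in-shuffle:
47 → 1 → 2 → 4 → 8 → 16 → 32 → 64 → 35 → 70 → 47 → 1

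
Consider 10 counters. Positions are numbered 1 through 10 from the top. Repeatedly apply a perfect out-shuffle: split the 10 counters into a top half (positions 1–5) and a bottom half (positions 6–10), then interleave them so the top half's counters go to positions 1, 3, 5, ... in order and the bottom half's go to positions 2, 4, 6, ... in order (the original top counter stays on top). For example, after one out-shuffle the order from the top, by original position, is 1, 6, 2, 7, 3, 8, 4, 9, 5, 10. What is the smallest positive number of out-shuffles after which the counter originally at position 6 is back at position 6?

Follow position 6 under repeated out-shuffles:
6 → 2 → 3 → 5 → 9 → 8 → 6
It first returns after 6 out-shuffles.

6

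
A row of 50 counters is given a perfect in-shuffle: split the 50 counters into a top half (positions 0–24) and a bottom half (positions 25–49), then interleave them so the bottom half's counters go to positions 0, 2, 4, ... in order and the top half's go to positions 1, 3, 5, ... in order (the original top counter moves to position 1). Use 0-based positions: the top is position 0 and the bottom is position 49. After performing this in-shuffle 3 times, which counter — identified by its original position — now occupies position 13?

39

Work backwards from position 13, undoing one in-shuffle at a time:
13 ← 6 ← 28 ← 39
So the counter now at position 13 started at position 39.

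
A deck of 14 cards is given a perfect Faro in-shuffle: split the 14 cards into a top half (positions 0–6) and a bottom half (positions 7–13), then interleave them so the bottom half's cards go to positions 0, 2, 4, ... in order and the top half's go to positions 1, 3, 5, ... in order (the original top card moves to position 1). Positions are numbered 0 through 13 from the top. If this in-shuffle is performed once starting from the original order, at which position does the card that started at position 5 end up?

Track the card's position through each in-shuffle:
5 → 11

11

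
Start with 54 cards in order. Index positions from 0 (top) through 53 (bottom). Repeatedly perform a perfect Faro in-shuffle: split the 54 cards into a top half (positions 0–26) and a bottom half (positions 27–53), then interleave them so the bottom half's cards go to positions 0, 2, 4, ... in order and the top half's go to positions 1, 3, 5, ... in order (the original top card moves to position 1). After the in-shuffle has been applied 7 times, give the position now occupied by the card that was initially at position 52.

Track the card's position through each in-shuffle:
52 → 50 → 46 → 38 → 22 → 45 → 36 → 18

18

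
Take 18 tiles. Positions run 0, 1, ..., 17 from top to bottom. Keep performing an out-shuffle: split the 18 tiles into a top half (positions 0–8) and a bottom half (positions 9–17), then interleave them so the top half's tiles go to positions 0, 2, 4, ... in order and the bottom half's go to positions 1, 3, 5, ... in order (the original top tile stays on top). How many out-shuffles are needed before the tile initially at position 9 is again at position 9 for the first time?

Follow position 9 under repeated out-shuffles:
9 → 1 → 2 → 4 → 8 → 16 → 15 → 13 → 9
It first returns after 8 out-shuffles.

8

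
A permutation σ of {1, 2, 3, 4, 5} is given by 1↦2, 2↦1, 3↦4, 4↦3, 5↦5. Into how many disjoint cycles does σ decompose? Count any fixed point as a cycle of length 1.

Cycle decomposition: (1 2) (3 4) (5).
3 cycles.

3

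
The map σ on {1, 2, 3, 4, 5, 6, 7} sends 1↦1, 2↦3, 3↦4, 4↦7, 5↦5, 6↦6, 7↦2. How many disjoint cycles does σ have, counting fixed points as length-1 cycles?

Cycle decomposition: (1) (2 3 4 7) (5) (6).
4 cycles.

4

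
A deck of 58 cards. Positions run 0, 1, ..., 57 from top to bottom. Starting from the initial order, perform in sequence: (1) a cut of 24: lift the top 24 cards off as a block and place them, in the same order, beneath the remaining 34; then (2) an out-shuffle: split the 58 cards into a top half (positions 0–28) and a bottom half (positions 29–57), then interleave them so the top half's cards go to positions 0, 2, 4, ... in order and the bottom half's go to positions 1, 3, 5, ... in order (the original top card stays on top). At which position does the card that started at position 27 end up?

6

Track the card from position 27 forward through each operation:
  after op 1 (cut 24): 27 → 3
  after op 2 (out-shuffle): 3 → 6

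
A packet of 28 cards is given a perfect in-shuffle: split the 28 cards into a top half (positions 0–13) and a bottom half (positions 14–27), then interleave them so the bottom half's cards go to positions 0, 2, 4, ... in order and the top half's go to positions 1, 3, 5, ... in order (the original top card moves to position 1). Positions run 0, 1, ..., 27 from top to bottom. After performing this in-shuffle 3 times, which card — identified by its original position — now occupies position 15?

1

Work backwards from position 15, undoing one in-shuffle at a time:
15 ← 7 ← 3 ← 1
So the card now at position 15 started at position 1.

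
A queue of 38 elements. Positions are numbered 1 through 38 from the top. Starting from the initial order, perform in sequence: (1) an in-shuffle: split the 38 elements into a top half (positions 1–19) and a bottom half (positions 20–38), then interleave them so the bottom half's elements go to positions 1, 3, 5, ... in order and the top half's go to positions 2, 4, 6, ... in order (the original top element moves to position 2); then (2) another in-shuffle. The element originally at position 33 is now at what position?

Track the element from position 33 forward through each operation:
  after op 1 (in-shuffle): 33 → 27
  after op 2 (in-shuffle): 27 → 15

15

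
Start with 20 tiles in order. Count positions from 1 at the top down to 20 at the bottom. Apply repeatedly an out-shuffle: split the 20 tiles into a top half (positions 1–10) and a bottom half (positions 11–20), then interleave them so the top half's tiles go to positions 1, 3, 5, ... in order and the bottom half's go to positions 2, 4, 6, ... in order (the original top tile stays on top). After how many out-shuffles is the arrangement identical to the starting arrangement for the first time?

The out-shuffle permutes the 20 positions with cycle lengths [1, 1, 18].
Every tile is home exactly when every cycle has completed a whole number of laps, i.e. after lcm(1, 18) = 18 out-shuffles.

18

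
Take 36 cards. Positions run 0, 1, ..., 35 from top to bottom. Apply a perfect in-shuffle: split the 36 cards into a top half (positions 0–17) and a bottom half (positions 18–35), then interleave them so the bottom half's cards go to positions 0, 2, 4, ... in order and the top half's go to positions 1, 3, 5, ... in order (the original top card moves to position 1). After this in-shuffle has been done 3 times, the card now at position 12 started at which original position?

33

Work backwards from position 12, undoing one in-shuffle at a time:
12 ← 24 ← 30 ← 33
So the card now at position 12 started at position 33.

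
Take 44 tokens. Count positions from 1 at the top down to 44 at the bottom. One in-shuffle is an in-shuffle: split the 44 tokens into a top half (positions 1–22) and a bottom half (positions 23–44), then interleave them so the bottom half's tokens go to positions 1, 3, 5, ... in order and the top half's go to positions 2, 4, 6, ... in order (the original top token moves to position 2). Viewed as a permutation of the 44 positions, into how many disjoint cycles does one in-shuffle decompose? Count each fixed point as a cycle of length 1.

7

Trace each unvisited position around until it returns:
(1 2 4 8 16 32 ... len 12) (3 6 12 24) (5 10 20 40 35 25) (7 14 28 11 22 44 ... len 12) (9 18 36 27) (15 30) (21 42 39 33)
7 cycles in total.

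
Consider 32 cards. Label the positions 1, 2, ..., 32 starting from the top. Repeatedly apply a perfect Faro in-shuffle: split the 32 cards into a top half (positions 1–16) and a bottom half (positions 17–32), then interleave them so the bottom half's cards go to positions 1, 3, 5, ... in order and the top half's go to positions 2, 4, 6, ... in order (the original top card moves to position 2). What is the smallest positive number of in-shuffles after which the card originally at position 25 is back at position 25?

10

Follow position 25 under repeated in-shuffles:
25 → 17 → 1 → 2 → 4 → 8 → 16 → 32 → 31 → 29 → 25
It first returns after 10 in-shuffles.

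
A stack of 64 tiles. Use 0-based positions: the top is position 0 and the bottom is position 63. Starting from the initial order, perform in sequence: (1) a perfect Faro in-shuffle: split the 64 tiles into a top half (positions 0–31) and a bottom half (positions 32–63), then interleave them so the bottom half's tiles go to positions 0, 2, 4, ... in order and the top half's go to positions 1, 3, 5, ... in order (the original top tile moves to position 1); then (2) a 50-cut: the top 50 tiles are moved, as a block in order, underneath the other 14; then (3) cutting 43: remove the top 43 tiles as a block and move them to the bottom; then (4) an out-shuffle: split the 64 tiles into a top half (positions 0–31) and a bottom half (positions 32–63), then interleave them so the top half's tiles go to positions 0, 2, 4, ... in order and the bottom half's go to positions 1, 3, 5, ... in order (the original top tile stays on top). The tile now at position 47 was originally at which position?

42

Undo the operations in reverse order, starting from position 47:
  undo op 4 (out-shuffle, from bottom half): 47 ← 55
  undo op 3 (cut 43): 55 ← 34
  undo op 2 (cut 50): 34 ← 20
  undo op 1 (in-shuffle, from bottom half): 20 ← 42
So the tile at position 47 came from original position 42.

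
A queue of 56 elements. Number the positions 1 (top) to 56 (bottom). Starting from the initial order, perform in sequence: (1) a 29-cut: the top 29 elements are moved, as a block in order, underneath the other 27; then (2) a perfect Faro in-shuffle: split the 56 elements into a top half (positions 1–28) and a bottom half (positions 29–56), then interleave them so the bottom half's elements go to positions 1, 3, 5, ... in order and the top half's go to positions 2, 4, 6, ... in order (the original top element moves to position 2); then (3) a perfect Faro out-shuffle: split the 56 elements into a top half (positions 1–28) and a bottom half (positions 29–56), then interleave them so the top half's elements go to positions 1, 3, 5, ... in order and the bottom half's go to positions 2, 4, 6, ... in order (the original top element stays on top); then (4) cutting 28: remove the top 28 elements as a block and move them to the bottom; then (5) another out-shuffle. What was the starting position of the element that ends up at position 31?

Undo the operations in reverse order, starting from position 31:
  undo op 5 (out-shuffle, from top half): 31 ← 16
  undo op 4 (cut 28): 16 ← 44
  undo op 3 (out-shuffle, from bottom half): 44 ← 50
  undo op 2 (in-shuffle, from top half): 50 ← 25
  undo op 1 (cut 29): 25 ← 54
So the element at position 31 came from original position 54.

54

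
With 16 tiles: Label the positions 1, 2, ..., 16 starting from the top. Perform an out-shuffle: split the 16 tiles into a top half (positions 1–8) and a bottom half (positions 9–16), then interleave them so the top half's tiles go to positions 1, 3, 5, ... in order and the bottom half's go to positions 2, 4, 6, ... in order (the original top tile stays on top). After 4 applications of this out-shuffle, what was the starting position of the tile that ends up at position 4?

Work backwards from position 4, undoing one out-shuffle at a time:
4 ← 10 ← 13 ← 7 ← 4
So the tile now at position 4 started at position 4.

4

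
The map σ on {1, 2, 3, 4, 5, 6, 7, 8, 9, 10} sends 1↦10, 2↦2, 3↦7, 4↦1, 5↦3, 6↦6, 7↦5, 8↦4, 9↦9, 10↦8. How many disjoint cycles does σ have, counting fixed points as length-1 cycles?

5

Cycle decomposition: (1 10 8 4) (2) (3 7 5) (6) (9).
5 cycles.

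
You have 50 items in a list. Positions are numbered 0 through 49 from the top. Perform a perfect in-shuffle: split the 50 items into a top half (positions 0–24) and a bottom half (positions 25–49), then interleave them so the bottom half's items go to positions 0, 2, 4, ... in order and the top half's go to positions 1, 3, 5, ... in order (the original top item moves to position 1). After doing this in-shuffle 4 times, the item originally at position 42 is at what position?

Track the item's position through each in-shuffle:
42 → 34 → 18 → 37 → 24

24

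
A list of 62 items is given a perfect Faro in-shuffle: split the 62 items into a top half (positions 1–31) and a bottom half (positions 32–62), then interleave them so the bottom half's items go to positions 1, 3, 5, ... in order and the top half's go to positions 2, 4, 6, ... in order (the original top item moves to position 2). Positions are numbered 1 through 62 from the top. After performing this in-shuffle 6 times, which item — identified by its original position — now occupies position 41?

Work backwards from position 41, undoing one in-shuffle at a time:
41 ← 52 ← 26 ← 13 ← 38 ← 19 ← 41
So the item now at position 41 started at position 41.

41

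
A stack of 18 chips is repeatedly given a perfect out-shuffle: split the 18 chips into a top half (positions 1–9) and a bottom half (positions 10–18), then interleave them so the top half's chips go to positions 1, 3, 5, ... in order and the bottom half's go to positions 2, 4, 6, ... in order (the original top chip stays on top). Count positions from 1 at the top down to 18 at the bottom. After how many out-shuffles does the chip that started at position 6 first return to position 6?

Follow position 6 under repeated out-shuffles:
6 → 11 → 4 → 7 → 13 → 8 → 15 → 12 → 6
It first returns after 8 out-shuffles.

8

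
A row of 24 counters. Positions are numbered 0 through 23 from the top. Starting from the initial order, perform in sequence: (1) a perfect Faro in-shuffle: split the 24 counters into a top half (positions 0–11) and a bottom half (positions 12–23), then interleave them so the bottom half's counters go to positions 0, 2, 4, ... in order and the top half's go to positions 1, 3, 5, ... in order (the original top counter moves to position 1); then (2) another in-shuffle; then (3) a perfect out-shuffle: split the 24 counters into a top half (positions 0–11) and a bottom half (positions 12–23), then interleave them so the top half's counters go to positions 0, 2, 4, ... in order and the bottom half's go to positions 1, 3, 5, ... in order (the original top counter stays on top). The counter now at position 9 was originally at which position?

22

Undo the operations in reverse order, starting from position 9:
  undo op 3 (out-shuffle, from bottom half): 9 ← 16
  undo op 2 (in-shuffle, from bottom half): 16 ← 20
  undo op 1 (in-shuffle, from bottom half): 20 ← 22
So the counter at position 9 came from original position 22.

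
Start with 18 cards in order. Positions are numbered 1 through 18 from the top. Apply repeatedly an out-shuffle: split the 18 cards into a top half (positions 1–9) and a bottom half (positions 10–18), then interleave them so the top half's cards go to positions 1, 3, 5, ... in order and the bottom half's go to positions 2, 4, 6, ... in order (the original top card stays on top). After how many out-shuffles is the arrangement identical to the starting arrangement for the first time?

8

The out-shuffle permutes the 18 positions with cycle lengths [1, 1, 8, 8].
Every card is home exactly when every cycle has completed a whole number of laps, i.e. after lcm(1, 8) = 8 out-shuffles.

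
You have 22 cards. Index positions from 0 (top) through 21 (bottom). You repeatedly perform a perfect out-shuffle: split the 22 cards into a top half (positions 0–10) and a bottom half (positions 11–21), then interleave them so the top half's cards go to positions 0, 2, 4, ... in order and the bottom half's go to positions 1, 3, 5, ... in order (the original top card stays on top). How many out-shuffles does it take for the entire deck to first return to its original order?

The out-shuffle permutes the 22 positions with cycle lengths [1, 1, 2, 3, 3, 6, 6].
Every card is home exactly when every cycle has completed a whole number of laps, i.e. after lcm(1, 2, 3, 6) = 6 out-shuffles.

6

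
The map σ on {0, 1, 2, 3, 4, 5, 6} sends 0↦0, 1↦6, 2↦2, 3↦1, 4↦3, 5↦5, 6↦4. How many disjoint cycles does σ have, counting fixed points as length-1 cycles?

Cycle decomposition: (0) (1 6 4 3) (2) (5).
4 cycles.

4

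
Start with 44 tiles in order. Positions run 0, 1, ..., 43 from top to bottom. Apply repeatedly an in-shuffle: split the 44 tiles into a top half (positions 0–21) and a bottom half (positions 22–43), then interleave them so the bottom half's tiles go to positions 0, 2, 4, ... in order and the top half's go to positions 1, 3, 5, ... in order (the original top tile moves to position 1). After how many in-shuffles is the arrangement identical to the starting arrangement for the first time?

12

The in-shuffle permutes the 44 positions with cycle lengths [2, 4, 4, 4, 6, 12, 12].
Every tile is home exactly when every cycle has completed a whole number of laps, i.e. after lcm(2, 4, 6, 12) = 12 in-shuffles.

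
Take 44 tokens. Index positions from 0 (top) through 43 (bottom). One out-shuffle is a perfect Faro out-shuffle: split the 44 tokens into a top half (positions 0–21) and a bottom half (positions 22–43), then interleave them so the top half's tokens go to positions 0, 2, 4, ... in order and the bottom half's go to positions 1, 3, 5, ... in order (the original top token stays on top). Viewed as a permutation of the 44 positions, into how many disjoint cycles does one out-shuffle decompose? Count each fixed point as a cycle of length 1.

Trace each unvisited position around until it returns:
(0) (1 2 4 8 16 32 ... len 14) (3 6 12 24 5 10 ... len 14) (7 14 28 13 26 9 ... len 14) (43)
5 cycles in total.

5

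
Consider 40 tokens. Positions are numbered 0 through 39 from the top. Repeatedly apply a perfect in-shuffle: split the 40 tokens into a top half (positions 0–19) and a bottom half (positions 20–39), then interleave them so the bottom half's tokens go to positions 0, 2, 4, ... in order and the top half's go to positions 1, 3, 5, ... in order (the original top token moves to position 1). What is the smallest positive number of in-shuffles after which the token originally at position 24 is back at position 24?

Follow position 24 under repeated in-shuffles:
24 → 8 → 17 → 35 → 30 → 20 → 0 → 1 → 3 → 7 → 15 → 31 → 22 → 4 → 9 → 19 → 39 → 38 → 36 → 32 → 24
It first returns after 20 in-shuffles.

20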